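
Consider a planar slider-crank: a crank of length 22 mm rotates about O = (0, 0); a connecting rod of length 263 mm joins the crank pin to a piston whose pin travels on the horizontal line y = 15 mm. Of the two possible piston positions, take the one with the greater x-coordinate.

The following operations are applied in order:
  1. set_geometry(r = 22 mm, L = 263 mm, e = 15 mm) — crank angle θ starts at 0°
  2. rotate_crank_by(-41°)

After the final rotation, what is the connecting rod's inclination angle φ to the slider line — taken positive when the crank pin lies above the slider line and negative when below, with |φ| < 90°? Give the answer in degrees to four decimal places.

set_geometry: r = 22 mm, L = 263 mm, e = 15 mm; θ ← 0°
rotate_crank_by(-41°): θ ← 0° -41° = -41°
crank pin P = (r cos θ, r sin θ) = (16.603611, -14.433299)
h = r sin θ − e = -14.433299 − 15 = -29.433299
sin φ = h / L = -29.433299 / 263 = -0.11191368
φ = arcsin(-0.11191368) = -6.425643°

-6.4256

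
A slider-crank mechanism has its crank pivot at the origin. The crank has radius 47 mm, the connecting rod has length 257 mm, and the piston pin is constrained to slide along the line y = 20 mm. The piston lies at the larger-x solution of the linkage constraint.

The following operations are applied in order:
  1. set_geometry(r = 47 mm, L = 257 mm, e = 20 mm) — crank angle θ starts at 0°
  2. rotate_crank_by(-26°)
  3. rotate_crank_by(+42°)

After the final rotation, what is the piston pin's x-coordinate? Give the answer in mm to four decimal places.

set_geometry: r = 47 mm, L = 257 mm, e = 20 mm; θ ← 0°
rotate_crank_by(-26°): θ ← 0° -26° = -26°
rotate_crank_by(+42°): θ ← -26° +42° = 16°
crank pin P = (r cos θ, r sin θ) = (45.179300, 12.954956)
h = r sin θ − e = 12.954956 − 20 = -7.045044
x = r cos θ + √(L² − h²) = 45.179300 + √(66049.0 − 49.6326) = 45.179300 + 256.903420 = 302.082720

302.0827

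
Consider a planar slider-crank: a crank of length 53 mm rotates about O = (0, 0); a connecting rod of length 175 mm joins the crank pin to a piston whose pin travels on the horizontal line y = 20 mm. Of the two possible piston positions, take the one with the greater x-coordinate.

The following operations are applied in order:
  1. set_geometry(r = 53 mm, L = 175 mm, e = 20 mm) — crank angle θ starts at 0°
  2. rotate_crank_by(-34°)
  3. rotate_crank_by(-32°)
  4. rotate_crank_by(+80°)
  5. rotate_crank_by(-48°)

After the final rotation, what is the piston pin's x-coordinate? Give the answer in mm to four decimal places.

set_geometry: r = 53 mm, L = 175 mm, e = 20 mm; θ ← 0°
rotate_crank_by(-34°): θ ← 0° -34° = -34°
rotate_crank_by(-32°): θ ← -34° -32° = -66°
rotate_crank_by(+80°): θ ← -66° +80° = 14°
rotate_crank_by(-48°): θ ← 14° -48° = -34°
crank pin P = (r cos θ, r sin θ) = (43.938991, -29.637224)
h = r sin θ − e = -29.637224 − 20 = -49.637224
x = r cos θ + √(L² − h²) = 43.938991 + √(30625.0 − 2463.8540) = 43.938991 + 167.812830 = 211.751822

211.7518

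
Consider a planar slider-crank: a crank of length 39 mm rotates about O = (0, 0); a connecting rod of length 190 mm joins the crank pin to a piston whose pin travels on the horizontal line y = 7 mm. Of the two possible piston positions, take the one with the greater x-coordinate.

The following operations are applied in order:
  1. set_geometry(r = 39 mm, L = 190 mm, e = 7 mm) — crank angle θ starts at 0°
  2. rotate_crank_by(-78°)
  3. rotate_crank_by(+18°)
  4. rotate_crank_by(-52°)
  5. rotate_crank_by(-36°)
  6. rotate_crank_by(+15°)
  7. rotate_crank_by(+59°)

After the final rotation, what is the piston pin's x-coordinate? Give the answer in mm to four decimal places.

set_geometry: r = 39 mm, L = 190 mm, e = 7 mm; θ ← 0°
rotate_crank_by(-78°): θ ← 0° -78° = -78°
rotate_crank_by(+18°): θ ← -78° +18° = -60°
rotate_crank_by(-52°): θ ← -60° -52° = -112°
rotate_crank_by(-36°): θ ← -112° -36° = -148°
rotate_crank_by(+15°): θ ← -148° +15° = -133°
rotate_crank_by(+59°): θ ← -133° +59° = -74°
crank pin P = (r cos θ, r sin θ) = (10.749857, -37.489206)
h = r sin θ − e = -37.489206 − 7 = -44.489206
x = r cos θ + √(L² − h²) = 10.749857 + √(36100.0 − 1979.2895) = 10.749857 + 184.717922 = 195.467778

195.4678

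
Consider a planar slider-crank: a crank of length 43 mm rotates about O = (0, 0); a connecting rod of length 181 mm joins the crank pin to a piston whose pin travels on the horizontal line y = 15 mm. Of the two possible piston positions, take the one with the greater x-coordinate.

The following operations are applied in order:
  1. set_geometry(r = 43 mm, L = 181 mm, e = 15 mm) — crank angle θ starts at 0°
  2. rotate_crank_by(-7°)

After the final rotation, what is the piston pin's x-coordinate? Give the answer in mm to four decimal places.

222.5442

set_geometry: r = 43 mm, L = 181 mm, e = 15 mm; θ ← 0°
rotate_crank_by(-7°): θ ← 0° -7° = -7°
crank pin P = (r cos θ, r sin θ) = (42.679485, -5.240382)
h = r sin θ − e = -5.240382 − 15 = -20.240382
x = r cos θ + √(L² − h²) = 42.679485 + √(32761.0 − 409.6731) = 42.679485 + 179.864746 = 222.544231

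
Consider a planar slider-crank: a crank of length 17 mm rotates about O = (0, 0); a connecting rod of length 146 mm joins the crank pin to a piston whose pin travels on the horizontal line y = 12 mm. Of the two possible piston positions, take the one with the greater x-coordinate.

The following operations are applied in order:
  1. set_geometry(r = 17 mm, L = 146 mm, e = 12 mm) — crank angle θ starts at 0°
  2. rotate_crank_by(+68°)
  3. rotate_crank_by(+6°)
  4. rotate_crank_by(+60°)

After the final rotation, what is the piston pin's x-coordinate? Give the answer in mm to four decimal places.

134.1906

set_geometry: r = 17 mm, L = 146 mm, e = 12 mm; θ ← 0°
rotate_crank_by(+68°): θ ← 0° +68° = 68°
rotate_crank_by(+6°): θ ← 68° +6° = 74°
rotate_crank_by(+60°): θ ← 74° +60° = 134°
crank pin P = (r cos θ, r sin θ) = (-11.809192, 12.228777)
h = r sin θ − e = 12.228777 − 12 = 0.228777
x = r cos θ + √(L² − h²) = -11.809192 + √(21316.0 − 0.0523) = -11.809192 + 145.999821 = 134.190628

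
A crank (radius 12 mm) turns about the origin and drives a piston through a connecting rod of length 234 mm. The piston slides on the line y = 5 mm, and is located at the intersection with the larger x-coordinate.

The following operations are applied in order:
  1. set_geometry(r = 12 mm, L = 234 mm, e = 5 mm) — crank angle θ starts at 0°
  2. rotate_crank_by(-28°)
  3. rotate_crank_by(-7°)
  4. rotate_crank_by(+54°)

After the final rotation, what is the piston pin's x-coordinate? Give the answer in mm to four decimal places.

245.3437

set_geometry: r = 12 mm, L = 234 mm, e = 5 mm; θ ← 0°
rotate_crank_by(-28°): θ ← 0° -28° = -28°
rotate_crank_by(-7°): θ ← -28° -7° = -35°
rotate_crank_by(+54°): θ ← -35° +54° = 19°
crank pin P = (r cos θ, r sin θ) = (11.346223, 3.906818)
h = r sin θ − e = 3.906818 − 5 = -1.093182
x = r cos θ + √(L² − h²) = 11.346223 + √(54756.0 − 1.1950) = 11.346223 + 233.997446 = 245.343669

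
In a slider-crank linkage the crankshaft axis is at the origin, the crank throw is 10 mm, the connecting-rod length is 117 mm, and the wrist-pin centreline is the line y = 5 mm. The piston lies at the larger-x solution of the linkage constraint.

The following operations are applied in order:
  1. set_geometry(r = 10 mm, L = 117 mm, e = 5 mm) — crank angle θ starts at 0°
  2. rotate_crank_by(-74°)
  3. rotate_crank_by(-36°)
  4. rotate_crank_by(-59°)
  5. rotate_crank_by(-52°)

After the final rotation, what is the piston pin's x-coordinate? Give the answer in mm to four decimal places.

set_geometry: r = 10 mm, L = 117 mm, e = 5 mm; θ ← 0°
rotate_crank_by(-74°): θ ← 0° -74° = -74°
rotate_crank_by(-36°): θ ← -74° -36° = -110°
rotate_crank_by(-59°): θ ← -110° -59° = -169°
rotate_crank_by(-52°): θ ← -169° -52° = -221°
crank pin P = (r cos θ, r sin θ) = (-7.547096, 6.560590)
h = r sin θ − e = 6.560590 − 5 = 1.560590
x = r cos θ + √(L² − h²) = -7.547096 + √(13689.0 − 2.4354) = -7.547096 + 116.989592 = 109.442496

109.4425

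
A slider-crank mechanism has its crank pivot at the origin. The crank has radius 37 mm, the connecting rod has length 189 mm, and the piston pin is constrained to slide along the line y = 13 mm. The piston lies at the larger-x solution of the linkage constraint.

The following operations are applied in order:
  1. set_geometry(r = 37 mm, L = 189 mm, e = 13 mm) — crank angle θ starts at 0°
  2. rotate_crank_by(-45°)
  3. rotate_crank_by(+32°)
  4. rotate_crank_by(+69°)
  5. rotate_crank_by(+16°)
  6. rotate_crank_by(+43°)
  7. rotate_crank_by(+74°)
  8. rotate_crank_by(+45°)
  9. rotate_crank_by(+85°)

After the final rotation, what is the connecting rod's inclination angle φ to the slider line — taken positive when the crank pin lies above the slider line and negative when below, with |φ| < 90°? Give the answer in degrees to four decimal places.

-11.3743

set_geometry: r = 37 mm, L = 189 mm, e = 13 mm; θ ← 0°
rotate_crank_by(-45°): θ ← 0° -45° = -45°
rotate_crank_by(+32°): θ ← -45° +32° = -13°
rotate_crank_by(+69°): θ ← -13° +69° = 56°
rotate_crank_by(+16°): θ ← 56° +16° = 72°
rotate_crank_by(+43°): θ ← 72° +43° = 115°
rotate_crank_by(+74°): θ ← 115° +74° = 189°
rotate_crank_by(+45°): θ ← 189° +45° = 234°
rotate_crank_by(+85°): θ ← 234° +85° = 319°
crank pin P = (r cos θ, r sin θ) = (27.924254, -24.274184)
h = r sin θ − e = -24.274184 − 13 = -37.274184
sin φ = h / L = -37.274184 / 189 = -0.19721791
φ = arcsin(-0.19721791) = -11.374317°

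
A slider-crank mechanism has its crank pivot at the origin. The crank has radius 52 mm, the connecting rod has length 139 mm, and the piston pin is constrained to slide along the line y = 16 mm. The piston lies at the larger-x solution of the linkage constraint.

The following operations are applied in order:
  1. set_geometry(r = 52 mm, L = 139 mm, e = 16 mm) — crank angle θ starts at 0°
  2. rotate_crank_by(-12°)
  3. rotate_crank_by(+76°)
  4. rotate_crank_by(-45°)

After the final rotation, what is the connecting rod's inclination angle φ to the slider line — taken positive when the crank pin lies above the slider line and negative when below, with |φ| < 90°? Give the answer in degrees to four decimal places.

set_geometry: r = 52 mm, L = 139 mm, e = 16 mm; θ ← 0°
rotate_crank_by(-12°): θ ← 0° -12° = -12°
rotate_crank_by(+76°): θ ← -12° +76° = 64°
rotate_crank_by(-45°): θ ← 64° -45° = 19°
crank pin P = (r cos θ, r sin θ) = (49.166966, 16.929544)
h = r sin θ − e = 16.929544 − 16 = 0.929544
sin φ = h / L = 0.929544 / 139 = 0.00668737
φ = arcsin(0.00668737) = 0.383161°

0.3832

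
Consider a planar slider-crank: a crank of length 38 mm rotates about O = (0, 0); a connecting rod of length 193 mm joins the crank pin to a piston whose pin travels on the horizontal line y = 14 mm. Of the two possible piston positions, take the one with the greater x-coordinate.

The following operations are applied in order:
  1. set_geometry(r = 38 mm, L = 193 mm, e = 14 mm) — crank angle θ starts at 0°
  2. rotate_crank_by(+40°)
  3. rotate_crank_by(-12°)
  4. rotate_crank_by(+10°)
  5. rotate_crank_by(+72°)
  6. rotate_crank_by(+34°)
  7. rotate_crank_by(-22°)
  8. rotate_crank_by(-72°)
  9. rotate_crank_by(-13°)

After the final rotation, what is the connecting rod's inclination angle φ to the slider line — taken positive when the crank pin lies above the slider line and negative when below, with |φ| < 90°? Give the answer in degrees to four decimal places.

set_geometry: r = 38 mm, L = 193 mm, e = 14 mm; θ ← 0°
rotate_crank_by(+40°): θ ← 0° +40° = 40°
rotate_crank_by(-12°): θ ← 40° -12° = 28°
rotate_crank_by(+10°): θ ← 28° +10° = 38°
rotate_crank_by(+72°): θ ← 38° +72° = 110°
rotate_crank_by(+34°): θ ← 110° +34° = 144°
rotate_crank_by(-22°): θ ← 144° -22° = 122°
rotate_crank_by(-72°): θ ← 122° -72° = 50°
rotate_crank_by(-13°): θ ← 50° -13° = 37°
crank pin P = (r cos θ, r sin θ) = (30.348149, 22.868971)
h = r sin θ − e = 22.868971 − 14 = 8.868971
sin φ = h / L = 8.868971 / 193 = 0.04595322
φ = arcsin(0.04595322) = 2.633853°

2.6339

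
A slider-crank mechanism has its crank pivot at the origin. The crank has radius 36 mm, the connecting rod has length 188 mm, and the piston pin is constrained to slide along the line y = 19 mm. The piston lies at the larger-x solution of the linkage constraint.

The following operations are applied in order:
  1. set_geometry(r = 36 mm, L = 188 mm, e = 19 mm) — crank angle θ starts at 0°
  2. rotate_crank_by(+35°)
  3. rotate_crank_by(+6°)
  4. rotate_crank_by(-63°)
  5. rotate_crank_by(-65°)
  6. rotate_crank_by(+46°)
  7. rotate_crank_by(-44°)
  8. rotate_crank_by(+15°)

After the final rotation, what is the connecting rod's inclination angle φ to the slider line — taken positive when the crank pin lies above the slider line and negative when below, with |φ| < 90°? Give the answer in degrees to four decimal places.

-16.3202

set_geometry: r = 36 mm, L = 188 mm, e = 19 mm; θ ← 0°
rotate_crank_by(+35°): θ ← 0° +35° = 35°
rotate_crank_by(+6°): θ ← 35° +6° = 41°
rotate_crank_by(-63°): θ ← 41° -63° = -22°
rotate_crank_by(-65°): θ ← -22° -65° = -87°
rotate_crank_by(+46°): θ ← -87° +46° = -41°
rotate_crank_by(-44°): θ ← -41° -44° = -85°
rotate_crank_by(+15°): θ ← -85° +15° = -70°
crank pin P = (r cos θ, r sin θ) = (12.312725, -33.828934)
h = r sin θ − e = -33.828934 − 19 = -52.828934
sin φ = h / L = -52.828934 / 188 = -0.28100497
φ = arcsin(-0.28100497) = -16.320194°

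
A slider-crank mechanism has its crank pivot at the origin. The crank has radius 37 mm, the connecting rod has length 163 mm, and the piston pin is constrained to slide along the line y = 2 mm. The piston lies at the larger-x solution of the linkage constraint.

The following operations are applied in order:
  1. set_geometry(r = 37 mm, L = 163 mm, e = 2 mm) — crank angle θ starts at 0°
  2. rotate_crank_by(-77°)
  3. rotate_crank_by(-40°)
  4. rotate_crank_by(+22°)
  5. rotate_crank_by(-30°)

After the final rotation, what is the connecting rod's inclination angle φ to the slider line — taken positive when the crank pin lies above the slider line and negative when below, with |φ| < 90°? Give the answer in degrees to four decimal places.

-11.4324

set_geometry: r = 37 mm, L = 163 mm, e = 2 mm; θ ← 0°
rotate_crank_by(-77°): θ ← 0° -77° = -77°
rotate_crank_by(-40°): θ ← -77° -40° = -117°
rotate_crank_by(+22°): θ ← -117° +22° = -95°
rotate_crank_by(-30°): θ ← -95° -30° = -125°
crank pin P = (r cos θ, r sin θ) = (-21.222328, -30.308626)
h = r sin θ − e = -30.308626 − 2 = -32.308626
sin φ = h / L = -32.308626 / 163 = -0.19821243
φ = arcsin(-0.19821243) = -11.432446°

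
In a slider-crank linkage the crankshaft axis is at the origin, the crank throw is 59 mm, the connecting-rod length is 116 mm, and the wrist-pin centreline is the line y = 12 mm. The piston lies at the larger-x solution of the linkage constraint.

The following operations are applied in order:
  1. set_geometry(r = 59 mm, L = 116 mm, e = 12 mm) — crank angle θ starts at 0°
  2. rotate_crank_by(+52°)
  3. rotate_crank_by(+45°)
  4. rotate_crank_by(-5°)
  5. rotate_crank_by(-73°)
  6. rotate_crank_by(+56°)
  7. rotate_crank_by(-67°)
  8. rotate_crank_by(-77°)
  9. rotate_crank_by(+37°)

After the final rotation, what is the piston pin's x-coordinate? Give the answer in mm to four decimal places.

157.6644

set_geometry: r = 59 mm, L = 116 mm, e = 12 mm; θ ← 0°
rotate_crank_by(+52°): θ ← 0° +52° = 52°
rotate_crank_by(+45°): θ ← 52° +45° = 97°
rotate_crank_by(-5°): θ ← 97° -5° = 92°
rotate_crank_by(-73°): θ ← 92° -73° = 19°
rotate_crank_by(+56°): θ ← 19° +56° = 75°
rotate_crank_by(-67°): θ ← 75° -67° = 8°
rotate_crank_by(-77°): θ ← 8° -77° = -69°
rotate_crank_by(+37°): θ ← -69° +37° = -32°
crank pin P = (r cos θ, r sin θ) = (50.034838, -31.265237)
h = r sin θ − e = -31.265237 − 12 = -43.265237
x = r cos θ + √(L² − h²) = 50.034838 + √(13456.0 − 1871.8807) = 50.034838 + 107.629547 = 157.664384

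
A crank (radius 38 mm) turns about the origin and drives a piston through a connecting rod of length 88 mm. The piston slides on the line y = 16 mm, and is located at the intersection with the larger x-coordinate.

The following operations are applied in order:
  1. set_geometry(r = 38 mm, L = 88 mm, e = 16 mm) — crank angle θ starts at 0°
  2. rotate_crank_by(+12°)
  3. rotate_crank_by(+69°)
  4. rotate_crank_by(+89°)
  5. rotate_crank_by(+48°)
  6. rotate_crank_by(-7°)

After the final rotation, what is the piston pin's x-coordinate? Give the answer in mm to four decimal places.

47.9178

set_geometry: r = 38 mm, L = 88 mm, e = 16 mm; θ ← 0°
rotate_crank_by(+12°): θ ← 0° +12° = 12°
rotate_crank_by(+69°): θ ← 12° +69° = 81°
rotate_crank_by(+89°): θ ← 81° +89° = 170°
rotate_crank_by(+48°): θ ← 170° +48° = 218°
rotate_crank_by(-7°): θ ← 218° -7° = 211°
crank pin P = (r cos θ, r sin θ) = (-32.572357, -19.571447)
h = r sin θ − e = -19.571447 − 16 = -35.571447
x = r cos θ + √(L² − h²) = -32.572357 + √(7744.0 − 1265.3278) = -32.572357 + 80.490199 = 47.917842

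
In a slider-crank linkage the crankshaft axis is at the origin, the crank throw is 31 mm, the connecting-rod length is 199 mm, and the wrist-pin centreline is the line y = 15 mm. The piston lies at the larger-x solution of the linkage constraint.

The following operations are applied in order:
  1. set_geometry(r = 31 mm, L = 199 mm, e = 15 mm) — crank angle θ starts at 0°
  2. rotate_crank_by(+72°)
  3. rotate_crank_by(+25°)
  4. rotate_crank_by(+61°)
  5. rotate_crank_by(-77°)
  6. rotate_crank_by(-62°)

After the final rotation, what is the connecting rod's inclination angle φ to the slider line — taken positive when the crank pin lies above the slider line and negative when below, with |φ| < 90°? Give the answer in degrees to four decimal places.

-1.4131

set_geometry: r = 31 mm, L = 199 mm, e = 15 mm; θ ← 0°
rotate_crank_by(+72°): θ ← 0° +72° = 72°
rotate_crank_by(+25°): θ ← 72° +25° = 97°
rotate_crank_by(+61°): θ ← 97° +61° = 158°
rotate_crank_by(-77°): θ ← 158° -77° = 81°
rotate_crank_by(-62°): θ ← 81° -62° = 19°
crank pin P = (r cos θ, r sin θ) = (29.311076, 10.092613)
h = r sin θ − e = 10.092613 − 15 = -4.907387
sin φ = h / L = -4.907387 / 199 = -0.02466024
φ = arcsin(-0.02466024) = -1.413071°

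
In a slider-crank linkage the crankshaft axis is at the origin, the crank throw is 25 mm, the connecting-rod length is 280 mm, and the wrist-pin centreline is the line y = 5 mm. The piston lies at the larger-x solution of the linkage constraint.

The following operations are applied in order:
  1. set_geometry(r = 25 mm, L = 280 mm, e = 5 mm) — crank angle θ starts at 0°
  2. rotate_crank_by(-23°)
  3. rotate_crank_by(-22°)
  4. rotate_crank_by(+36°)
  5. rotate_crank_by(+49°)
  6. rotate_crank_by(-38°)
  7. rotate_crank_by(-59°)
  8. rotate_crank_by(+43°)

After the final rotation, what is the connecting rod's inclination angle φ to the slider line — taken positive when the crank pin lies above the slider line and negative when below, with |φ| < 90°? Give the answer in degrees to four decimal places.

-2.2613

set_geometry: r = 25 mm, L = 280 mm, e = 5 mm; θ ← 0°
rotate_crank_by(-23°): θ ← 0° -23° = -23°
rotate_crank_by(-22°): θ ← -23° -22° = -45°
rotate_crank_by(+36°): θ ← -45° +36° = -9°
rotate_crank_by(+49°): θ ← -9° +49° = 40°
rotate_crank_by(-38°): θ ← 40° -38° = 2°
rotate_crank_by(-59°): θ ← 2° -59° = -57°
rotate_crank_by(+43°): θ ← -57° +43° = -14°
crank pin P = (r cos θ, r sin θ) = (24.257393, -6.048047)
h = r sin θ − e = -6.048047 − 5 = -11.048047
sin φ = h / L = -11.048047 / 280 = -0.03945731
φ = arcsin(-0.03945731) = -2.261324°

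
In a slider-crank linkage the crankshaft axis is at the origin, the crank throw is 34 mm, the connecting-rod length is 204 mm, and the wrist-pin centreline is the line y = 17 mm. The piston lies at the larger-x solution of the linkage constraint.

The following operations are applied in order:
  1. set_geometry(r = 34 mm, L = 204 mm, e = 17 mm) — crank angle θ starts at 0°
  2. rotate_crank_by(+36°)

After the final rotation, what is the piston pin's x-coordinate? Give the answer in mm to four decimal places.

231.4847

set_geometry: r = 34 mm, L = 204 mm, e = 17 mm; θ ← 0°
rotate_crank_by(+36°): θ ← 0° +36° = 36°
crank pin P = (r cos θ, r sin θ) = (27.506578, 19.984699)
h = r sin θ − e = 19.984699 − 17 = 2.984699
x = r cos θ + √(L² − h²) = 27.506578 + √(41616.0 − 8.9084) = 27.506578 + 203.978164 = 231.484742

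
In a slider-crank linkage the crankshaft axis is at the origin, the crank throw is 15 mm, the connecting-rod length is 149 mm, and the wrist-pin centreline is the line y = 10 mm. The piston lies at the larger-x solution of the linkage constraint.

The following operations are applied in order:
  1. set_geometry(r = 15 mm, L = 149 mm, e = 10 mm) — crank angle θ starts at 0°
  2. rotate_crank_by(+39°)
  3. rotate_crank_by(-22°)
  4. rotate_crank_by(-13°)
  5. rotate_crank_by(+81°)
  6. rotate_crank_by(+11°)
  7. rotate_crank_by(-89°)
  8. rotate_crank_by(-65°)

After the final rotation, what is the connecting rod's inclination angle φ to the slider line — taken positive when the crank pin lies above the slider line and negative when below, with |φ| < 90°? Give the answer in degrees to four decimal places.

-8.7711

set_geometry: r = 15 mm, L = 149 mm, e = 10 mm; θ ← 0°
rotate_crank_by(+39°): θ ← 0° +39° = 39°
rotate_crank_by(-22°): θ ← 39° -22° = 17°
rotate_crank_by(-13°): θ ← 17° -13° = 4°
rotate_crank_by(+81°): θ ← 4° +81° = 85°
rotate_crank_by(+11°): θ ← 85° +11° = 96°
rotate_crank_by(-89°): θ ← 96° -89° = 7°
rotate_crank_by(-65°): θ ← 7° -65° = -58°
crank pin P = (r cos θ, r sin θ) = (7.948789, -12.720721)
h = r sin θ − e = -12.720721 − 10 = -22.720721
sin φ = h / L = -22.720721 / 149 = -0.15248806
φ = arcsin(-0.15248806) = -8.771141°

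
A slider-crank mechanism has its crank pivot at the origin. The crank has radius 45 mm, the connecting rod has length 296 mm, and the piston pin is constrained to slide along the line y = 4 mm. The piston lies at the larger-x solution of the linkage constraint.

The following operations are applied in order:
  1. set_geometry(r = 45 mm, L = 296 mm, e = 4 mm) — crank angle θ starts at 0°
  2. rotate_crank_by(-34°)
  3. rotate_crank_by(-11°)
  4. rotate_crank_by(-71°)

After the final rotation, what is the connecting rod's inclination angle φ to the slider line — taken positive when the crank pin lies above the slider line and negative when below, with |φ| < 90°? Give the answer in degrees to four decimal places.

set_geometry: r = 45 mm, L = 296 mm, e = 4 mm; θ ← 0°
rotate_crank_by(-34°): θ ← 0° -34° = -34°
rotate_crank_by(-11°): θ ← -34° -11° = -45°
rotate_crank_by(-71°): θ ← -45° -71° = -116°
crank pin P = (r cos θ, r sin θ) = (-19.726702, -40.445732)
h = r sin θ − e = -40.445732 − 4 = -44.445732
sin φ = h / L = -44.445732 / 296 = -0.15015450
φ = arcsin(-0.15015450) = -8.635880°

-8.6359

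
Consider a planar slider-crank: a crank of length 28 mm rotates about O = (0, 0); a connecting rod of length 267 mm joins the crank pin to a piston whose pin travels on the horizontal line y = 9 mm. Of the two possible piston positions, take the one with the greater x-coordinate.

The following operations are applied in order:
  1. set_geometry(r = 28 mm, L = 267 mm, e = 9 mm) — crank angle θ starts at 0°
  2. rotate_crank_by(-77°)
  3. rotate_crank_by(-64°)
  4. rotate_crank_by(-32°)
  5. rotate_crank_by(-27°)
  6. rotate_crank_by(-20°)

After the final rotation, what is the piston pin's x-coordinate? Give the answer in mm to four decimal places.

set_geometry: r = 28 mm, L = 267 mm, e = 9 mm; θ ← 0°
rotate_crank_by(-77°): θ ← 0° -77° = -77°
rotate_crank_by(-64°): θ ← -77° -64° = -141°
rotate_crank_by(-32°): θ ← -141° -32° = -173°
rotate_crank_by(-27°): θ ← -173° -27° = -200°
rotate_crank_by(-20°): θ ← -200° -20° = -220°
crank pin P = (r cos θ, r sin θ) = (-21.449244, 17.998053)
h = r sin θ − e = 17.998053 − 9 = 8.998053
x = r cos θ + √(L² − h²) = -21.449244 + √(71289.0 − 80.9650) = -21.449244 + 266.848337 = 245.399093

245.3991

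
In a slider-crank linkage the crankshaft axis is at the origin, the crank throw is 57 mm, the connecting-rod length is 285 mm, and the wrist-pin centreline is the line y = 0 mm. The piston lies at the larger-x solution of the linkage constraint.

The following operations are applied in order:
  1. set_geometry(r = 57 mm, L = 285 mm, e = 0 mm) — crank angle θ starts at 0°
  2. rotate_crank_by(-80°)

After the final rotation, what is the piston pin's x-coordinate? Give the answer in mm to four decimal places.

set_geometry: r = 57 mm, L = 285 mm, e = 0 mm; θ ← 0°
rotate_crank_by(-80°): θ ← 0° -80° = -80°
crank pin P = (r cos θ, r sin θ) = (9.897946, -56.134042)
h = r sin θ − e = -56.134042 − 0 = -56.134042
x = r cos θ + √(L² − h²) = 9.897946 + √(81225.0 − 3151.0307) = 9.897946 + 279.417196 = 289.315142

289.3151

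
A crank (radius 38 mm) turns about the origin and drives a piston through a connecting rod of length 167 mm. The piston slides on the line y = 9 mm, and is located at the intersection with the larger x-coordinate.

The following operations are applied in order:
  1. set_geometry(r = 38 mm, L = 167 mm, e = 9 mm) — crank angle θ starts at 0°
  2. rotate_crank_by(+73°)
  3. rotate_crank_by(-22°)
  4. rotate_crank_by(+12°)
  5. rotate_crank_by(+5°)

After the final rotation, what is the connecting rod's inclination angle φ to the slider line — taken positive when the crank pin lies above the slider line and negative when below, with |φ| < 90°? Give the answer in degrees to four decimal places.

set_geometry: r = 38 mm, L = 167 mm, e = 9 mm; θ ← 0°
rotate_crank_by(+73°): θ ← 0° +73° = 73°
rotate_crank_by(-22°): θ ← 73° -22° = 51°
rotate_crank_by(+12°): θ ← 51° +12° = 63°
rotate_crank_by(+5°): θ ← 63° +5° = 68°
crank pin P = (r cos θ, r sin θ) = (14.235051, 35.232986)
h = r sin θ − e = 35.232986 − 9 = 26.232986
sin φ = h / L = 26.232986 / 167 = 0.15708375
φ = arcsin(0.15708375) = 9.037667°

9.0377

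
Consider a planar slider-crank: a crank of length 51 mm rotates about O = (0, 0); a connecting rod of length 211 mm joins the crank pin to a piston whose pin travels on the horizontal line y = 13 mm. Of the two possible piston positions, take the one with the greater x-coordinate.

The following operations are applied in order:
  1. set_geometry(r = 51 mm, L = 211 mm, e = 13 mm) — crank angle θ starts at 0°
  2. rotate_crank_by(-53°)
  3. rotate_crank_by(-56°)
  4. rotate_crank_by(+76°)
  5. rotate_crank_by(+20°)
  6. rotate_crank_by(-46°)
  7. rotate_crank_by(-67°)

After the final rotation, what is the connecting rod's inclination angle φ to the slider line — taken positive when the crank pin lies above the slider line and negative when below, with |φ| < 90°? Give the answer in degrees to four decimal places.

set_geometry: r = 51 mm, L = 211 mm, e = 13 mm; θ ← 0°
rotate_crank_by(-53°): θ ← 0° -53° = -53°
rotate_crank_by(-56°): θ ← -53° -56° = -109°
rotate_crank_by(+76°): θ ← -109° +76° = -33°
rotate_crank_by(+20°): θ ← -33° +20° = -13°
rotate_crank_by(-46°): θ ← -13° -46° = -59°
rotate_crank_by(-67°): θ ← -59° -67° = -126°
crank pin P = (r cos θ, r sin θ) = (-29.977048, -41.259867)
h = r sin θ − e = -41.259867 − 13 = -54.259867
sin φ = h / L = -54.259867 / 211 = -0.25715577
φ = arcsin(-0.25715577) = -14.901362°

-14.9014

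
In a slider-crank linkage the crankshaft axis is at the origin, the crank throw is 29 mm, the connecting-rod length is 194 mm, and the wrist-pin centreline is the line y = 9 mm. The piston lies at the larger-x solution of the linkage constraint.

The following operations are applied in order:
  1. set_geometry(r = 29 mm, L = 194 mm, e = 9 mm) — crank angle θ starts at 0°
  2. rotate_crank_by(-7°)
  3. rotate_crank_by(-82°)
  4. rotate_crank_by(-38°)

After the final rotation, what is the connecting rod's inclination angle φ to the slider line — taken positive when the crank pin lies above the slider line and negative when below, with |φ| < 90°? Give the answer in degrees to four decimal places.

-9.5423

set_geometry: r = 29 mm, L = 194 mm, e = 9 mm; θ ← 0°
rotate_crank_by(-7°): θ ← 0° -7° = -7°
rotate_crank_by(-82°): θ ← -7° -82° = -89°
rotate_crank_by(-38°): θ ← -89° -38° = -127°
crank pin P = (r cos θ, r sin θ) = (-17.452636, -23.160430)
h = r sin θ − e = -23.160430 − 9 = -32.160430
sin φ = h / L = -32.160430 / 194 = -0.16577541
φ = arcsin(-0.16577541) = -9.542283°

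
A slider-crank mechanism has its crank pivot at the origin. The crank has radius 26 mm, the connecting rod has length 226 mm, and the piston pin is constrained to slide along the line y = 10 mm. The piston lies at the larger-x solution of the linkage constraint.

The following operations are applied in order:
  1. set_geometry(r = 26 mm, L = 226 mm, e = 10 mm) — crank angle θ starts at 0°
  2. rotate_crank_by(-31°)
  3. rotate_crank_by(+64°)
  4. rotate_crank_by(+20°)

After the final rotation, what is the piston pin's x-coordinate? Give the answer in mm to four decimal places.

set_geometry: r = 26 mm, L = 226 mm, e = 10 mm; θ ← 0°
rotate_crank_by(-31°): θ ← 0° -31° = -31°
rotate_crank_by(+64°): θ ← -31° +64° = 33°
rotate_crank_by(+20°): θ ← 33° +20° = 53°
crank pin P = (r cos θ, r sin θ) = (15.647191, 20.764523)
h = r sin θ − e = 20.764523 − 10 = 10.764523
x = r cos θ + √(L² − h²) = 15.647191 + √(51076.0 − 115.8750) = 15.647191 + 225.743494 = 241.390685

241.3907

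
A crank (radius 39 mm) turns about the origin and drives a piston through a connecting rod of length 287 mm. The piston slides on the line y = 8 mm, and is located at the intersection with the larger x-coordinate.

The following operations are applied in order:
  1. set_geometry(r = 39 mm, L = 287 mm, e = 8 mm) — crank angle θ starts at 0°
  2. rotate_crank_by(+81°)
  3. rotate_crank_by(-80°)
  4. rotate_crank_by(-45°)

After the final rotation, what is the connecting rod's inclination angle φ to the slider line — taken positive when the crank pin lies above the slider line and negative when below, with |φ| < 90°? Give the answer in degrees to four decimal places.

set_geometry: r = 39 mm, L = 287 mm, e = 8 mm; θ ← 0°
rotate_crank_by(+81°): θ ← 0° +81° = 81°
rotate_crank_by(-80°): θ ← 81° -80° = 1°
rotate_crank_by(-45°): θ ← 1° -45° = -44°
crank pin P = (r cos θ, r sin θ) = (28.054252, -27.091676)
h = r sin θ − e = -27.091676 − 8 = -35.091676
sin φ = h / L = -35.091676 / 287 = -0.12227065
φ = arcsin(-0.12227065) = -7.023166°

-7.0232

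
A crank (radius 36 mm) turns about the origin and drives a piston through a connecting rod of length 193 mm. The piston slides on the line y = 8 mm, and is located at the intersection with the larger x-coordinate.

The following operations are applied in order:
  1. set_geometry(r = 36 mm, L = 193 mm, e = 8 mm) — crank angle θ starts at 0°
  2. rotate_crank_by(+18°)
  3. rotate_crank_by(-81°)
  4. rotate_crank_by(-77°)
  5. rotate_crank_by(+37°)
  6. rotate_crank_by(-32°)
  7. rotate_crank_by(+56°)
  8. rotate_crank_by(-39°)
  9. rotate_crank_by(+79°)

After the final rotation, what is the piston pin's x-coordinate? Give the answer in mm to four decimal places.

218.5271

set_geometry: r = 36 mm, L = 193 mm, e = 8 mm; θ ← 0°
rotate_crank_by(+18°): θ ← 0° +18° = 18°
rotate_crank_by(-81°): θ ← 18° -81° = -63°
rotate_crank_by(-77°): θ ← -63° -77° = -140°
rotate_crank_by(+37°): θ ← -140° +37° = -103°
rotate_crank_by(-32°): θ ← -103° -32° = -135°
rotate_crank_by(+56°): θ ← -135° +56° = -79°
rotate_crank_by(-39°): θ ← -79° -39° = -118°
rotate_crank_by(+79°): θ ← -118° +79° = -39°
crank pin P = (r cos θ, r sin θ) = (27.977255, -22.655534)
h = r sin θ − e = -22.655534 − 8 = -30.655534
x = r cos θ + √(L² − h²) = 27.977255 + √(37249.0 − 939.7618) = 27.977255 + 190.549831 = 218.527086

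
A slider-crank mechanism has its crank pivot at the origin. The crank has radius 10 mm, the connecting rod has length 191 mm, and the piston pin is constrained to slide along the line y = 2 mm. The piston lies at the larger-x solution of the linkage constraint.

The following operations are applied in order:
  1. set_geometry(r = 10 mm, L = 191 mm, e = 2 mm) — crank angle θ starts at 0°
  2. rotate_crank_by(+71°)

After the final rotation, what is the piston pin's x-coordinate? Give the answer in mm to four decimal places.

set_geometry: r = 10 mm, L = 191 mm, e = 2 mm; θ ← 0°
rotate_crank_by(+71°): θ ← 0° +71° = 71°
crank pin P = (r cos θ, r sin θ) = (3.255682, 9.455186)
h = r sin θ − e = 9.455186 − 2 = 7.455186
x = r cos θ + √(L² − h²) = 3.255682 + √(36481.0 − 55.5798) = 3.255682 + 190.854448 = 194.110129

194.1101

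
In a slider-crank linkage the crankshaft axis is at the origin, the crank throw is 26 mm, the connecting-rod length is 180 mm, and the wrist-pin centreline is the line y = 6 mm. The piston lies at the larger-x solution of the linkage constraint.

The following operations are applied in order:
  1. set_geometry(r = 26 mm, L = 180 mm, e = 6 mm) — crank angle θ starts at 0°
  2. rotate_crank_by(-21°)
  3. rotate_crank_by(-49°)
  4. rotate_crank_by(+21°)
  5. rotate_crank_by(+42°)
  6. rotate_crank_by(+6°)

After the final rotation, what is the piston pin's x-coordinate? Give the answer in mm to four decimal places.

set_geometry: r = 26 mm, L = 180 mm, e = 6 mm; θ ← 0°
rotate_crank_by(-21°): θ ← 0° -21° = -21°
rotate_crank_by(-49°): θ ← -21° -49° = -70°
rotate_crank_by(+21°): θ ← -70° +21° = -49°
rotate_crank_by(+42°): θ ← -49° +42° = -7°
rotate_crank_by(+6°): θ ← -7° +6° = -1°
crank pin P = (r cos θ, r sin θ) = (25.996040, -0.453763)
h = r sin θ − e = -0.453763 − 6 = -6.453763
x = r cos θ + √(L² − h²) = 25.996040 + √(32400.0 − 41.6511) = 25.996040 + 179.884265 = 205.880306

205.8803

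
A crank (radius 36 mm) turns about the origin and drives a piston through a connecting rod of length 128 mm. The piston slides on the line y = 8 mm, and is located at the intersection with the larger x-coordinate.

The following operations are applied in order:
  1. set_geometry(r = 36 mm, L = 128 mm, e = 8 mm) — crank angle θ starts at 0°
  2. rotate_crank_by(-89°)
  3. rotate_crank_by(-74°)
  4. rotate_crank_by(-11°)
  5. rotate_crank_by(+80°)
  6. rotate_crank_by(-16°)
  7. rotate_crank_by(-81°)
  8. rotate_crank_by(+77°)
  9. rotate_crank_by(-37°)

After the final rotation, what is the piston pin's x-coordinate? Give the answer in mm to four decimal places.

93.9575

set_geometry: r = 36 mm, L = 128 mm, e = 8 mm; θ ← 0°
rotate_crank_by(-89°): θ ← 0° -89° = -89°
rotate_crank_by(-74°): θ ← -89° -74° = -163°
rotate_crank_by(-11°): θ ← -163° -11° = -174°
rotate_crank_by(+80°): θ ← -174° +80° = -94°
rotate_crank_by(-16°): θ ← -94° -16° = -110°
rotate_crank_by(-81°): θ ← -110° -81° = -191°
rotate_crank_by(+77°): θ ← -191° +77° = -114°
rotate_crank_by(-37°): θ ← -114° -37° = -151°
crank pin P = (r cos θ, r sin θ) = (-31.486309, -17.453146)
h = r sin θ − e = -17.453146 − 8 = -25.453146
x = r cos θ + √(L² − h²) = -31.486309 + √(16384.0 − 647.8627) = -31.486309 + 125.443762 = 93.957452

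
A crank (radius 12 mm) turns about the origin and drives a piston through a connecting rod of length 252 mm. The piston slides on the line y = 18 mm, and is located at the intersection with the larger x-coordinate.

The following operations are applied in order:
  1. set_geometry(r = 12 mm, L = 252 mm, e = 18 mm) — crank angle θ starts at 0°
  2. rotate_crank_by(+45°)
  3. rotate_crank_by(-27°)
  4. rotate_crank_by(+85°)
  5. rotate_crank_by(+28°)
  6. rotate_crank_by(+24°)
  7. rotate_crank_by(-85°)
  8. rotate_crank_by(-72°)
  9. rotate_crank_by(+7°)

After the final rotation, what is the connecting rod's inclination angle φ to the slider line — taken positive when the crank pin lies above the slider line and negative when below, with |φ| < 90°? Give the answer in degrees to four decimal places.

-3.8577

set_geometry: r = 12 mm, L = 252 mm, e = 18 mm; θ ← 0°
rotate_crank_by(+45°): θ ← 0° +45° = 45°
rotate_crank_by(-27°): θ ← 45° -27° = 18°
rotate_crank_by(+85°): θ ← 18° +85° = 103°
rotate_crank_by(+28°): θ ← 103° +28° = 131°
rotate_crank_by(+24°): θ ← 131° +24° = 155°
rotate_crank_by(-85°): θ ← 155° -85° = 70°
rotate_crank_by(-72°): θ ← 70° -72° = -2°
rotate_crank_by(+7°): θ ← -2° +7° = 5°
crank pin P = (r cos θ, r sin θ) = (11.954336, 1.045869)
h = r sin θ − e = 1.045869 − 18 = -16.954131
sin φ = h / L = -16.954131 / 252 = -0.06727830
φ = arcsin(-0.06727830) = -3.857676°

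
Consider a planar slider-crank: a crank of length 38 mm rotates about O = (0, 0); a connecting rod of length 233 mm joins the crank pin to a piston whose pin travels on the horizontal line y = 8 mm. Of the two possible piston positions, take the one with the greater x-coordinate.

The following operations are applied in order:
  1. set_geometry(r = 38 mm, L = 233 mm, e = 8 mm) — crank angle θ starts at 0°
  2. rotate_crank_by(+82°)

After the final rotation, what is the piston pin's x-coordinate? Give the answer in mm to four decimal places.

set_geometry: r = 38 mm, L = 233 mm, e = 8 mm; θ ← 0°
rotate_crank_by(+82°): θ ← 0° +82° = 82°
crank pin P = (r cos θ, r sin θ) = (5.288578, 37.630187)
h = r sin θ − e = 37.630187 − 8 = 29.630187
x = r cos θ + √(L² − h²) = 5.288578 + √(54289.0 − 877.9480) = 5.288578 + 231.108312 = 236.396890

236.3969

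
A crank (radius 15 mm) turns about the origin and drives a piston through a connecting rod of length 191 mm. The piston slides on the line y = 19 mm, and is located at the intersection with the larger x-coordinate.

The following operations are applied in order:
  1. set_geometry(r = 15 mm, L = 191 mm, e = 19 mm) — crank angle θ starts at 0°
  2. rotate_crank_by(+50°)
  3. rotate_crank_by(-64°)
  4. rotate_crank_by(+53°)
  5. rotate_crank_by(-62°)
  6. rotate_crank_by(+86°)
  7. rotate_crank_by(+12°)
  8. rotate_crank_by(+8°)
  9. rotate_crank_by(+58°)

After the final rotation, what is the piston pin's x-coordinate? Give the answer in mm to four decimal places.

set_geometry: r = 15 mm, L = 191 mm, e = 19 mm; θ ← 0°
rotate_crank_by(+50°): θ ← 0° +50° = 50°
rotate_crank_by(-64°): θ ← 50° -64° = -14°
rotate_crank_by(+53°): θ ← -14° +53° = 39°
rotate_crank_by(-62°): θ ← 39° -62° = -23°
rotate_crank_by(+86°): θ ← -23° +86° = 63°
rotate_crank_by(+12°): θ ← 63° +12° = 75°
rotate_crank_by(+8°): θ ← 75° +8° = 83°
rotate_crank_by(+58°): θ ← 83° +58° = 141°
crank pin P = (r cos θ, r sin θ) = (-11.657189, 9.439806)
h = r sin θ − e = 9.439806 − 19 = -9.560194
x = r cos θ + √(L² − h²) = -11.657189 + √(36481.0 − 91.3973) = -11.657189 + 190.760590 = 179.103401

179.1034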